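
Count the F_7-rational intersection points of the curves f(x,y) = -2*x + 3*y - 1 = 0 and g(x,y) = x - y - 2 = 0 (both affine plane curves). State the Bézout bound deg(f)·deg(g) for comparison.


Common zeros: {(0, 5)}; count = 1; Bézout bound = 1.

deg(f) = 1, deg(g) = 1, so Bézout bound = 1.
Scan x ∈ F_7. For each x, list the y ∈ F_7 with f(x, y) ≡ 0 and those with g(x, y) ≡ 0 (mod 7); the common zeros in that column are the intersection.
  x = 0: f ≡ 0 at y ∈ {5}; g ≡ 0 at y ∈ {5}; common: {5}.
  x = 1: f ≡ 0 at y ∈ {1}; g ≡ 0 at y ∈ {6}; common: ∅.
  x = 2: f ≡ 0 at y ∈ {4}; g ≡ 0 at y ∈ {0}; common: ∅.
  x = 3: f ≡ 0 at y ∈ {0}; g ≡ 0 at y ∈ {1}; common: ∅.
  x = 4: f ≡ 0 at y ∈ {3}; g ≡ 0 at y ∈ {2}; common: ∅.
  x = 5: f ≡ 0 at y ∈ {6}; g ≡ 0 at y ∈ {3}; common: ∅.
  x = 6: f ≡ 0 at y ∈ {2}; g ≡ 0 at y ∈ {4}; common: ∅.
Collecting: common zeros = {(0, 5)}, so the count is 1.
Comparison with the Bézout bound: 1 ≤ 1 = deg(f)·deg(g), as expected for curves with no common component (the bound is attained).


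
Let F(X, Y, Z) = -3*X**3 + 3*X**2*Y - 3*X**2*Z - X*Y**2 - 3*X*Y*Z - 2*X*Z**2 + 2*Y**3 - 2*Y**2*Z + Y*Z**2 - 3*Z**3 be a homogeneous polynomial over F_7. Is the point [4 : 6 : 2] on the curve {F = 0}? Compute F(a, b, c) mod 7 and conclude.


F(4,6,2) ≡ 3 (mod 7); P is NOT on the curve.

Evaluate F(4, 6, 2) term-by-term (mod 7).
  -3*X**3 ↦ -3·64·1·1 = -192
  3*X**2*Y ↦ 3·16·6·1 = 288
  -3*X**2*Z ↦ -3·16·1·2 = -96
  -X*Y**2 ↦ -1·4·36·1 = -144
  -3*X*Y*Z ↦ -3·4·6·2 = -144
  -2*X*Z**2 ↦ -2·4·1·4 = -32
  2*Y**3 ↦ 2·1·216·1 = 432
  -2*Y**2*Z ↦ -2·1·36·2 = -144
  Y*Z**2 ↦ 1·1·6·4 = 24
  -3*Z**3 ↦ -3·1·1·8 = -24
Sum: F(4, 6, 2) = (-192) + (288) + (-96) + (-144) + (-144) + (-32) + (432) + (-144) + (24) + (-24) = -32.
Reducing mod 7: -32 ≡ 3 (mod 7).
Since F(a, b, c) ≡ 3 ≠ 0 (mod 7), P does NOT lie on the curve.


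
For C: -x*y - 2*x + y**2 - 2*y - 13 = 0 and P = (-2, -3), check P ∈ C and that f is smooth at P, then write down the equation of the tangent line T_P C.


Tangent line at P: x - 6*y - 16 = 0.

Step 1: f(-2, -3) = 0, so P lies on C.
Step 2: partial derivatives
  f_x(x, y) = -y - 2, f_y(x, y) = -x + 2*y - 2.
  f_x(P) = 1, f_y(P) = -6 (gradient nonzero, so P is smooth).
Step 3: tangent line at P: 1·(x − -2) + -6·(y − -3) = 0.
Expanding: x - 6*y - 16 = 0.


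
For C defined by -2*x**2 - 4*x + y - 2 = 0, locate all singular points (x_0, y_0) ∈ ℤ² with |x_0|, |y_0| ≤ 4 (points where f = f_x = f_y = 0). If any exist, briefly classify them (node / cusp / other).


No singular points in the scanned grid; C is smooth there.

Compute partial derivatives:
  f_x = -4*x - 4.
  f_y = 1.
f_y = 1 is a nonzero constant, so f_y never vanishes: no point (x, y) can satisfy f = f_x = f_y = 0. In particular no (x, y) ∈ {−4, ..., 4}² is singular; the curve is smooth.


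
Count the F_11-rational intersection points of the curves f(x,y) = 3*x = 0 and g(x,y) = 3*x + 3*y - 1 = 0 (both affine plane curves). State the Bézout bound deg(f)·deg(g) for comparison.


Common zeros: {(0, 4)}; count = 1; Bézout bound = 1.

deg(f) = 1, deg(g) = 1, so Bézout bound = 1.
Scan x ∈ F_11. For each x, list the y ∈ F_11 with f(x, y) ≡ 0 and those with g(x, y) ≡ 0 (mod 11); the common zeros in that column are the intersection.
  x = 0: f ≡ 0 at y ∈ {0, 1, 2, 3, 4, 5, 6, 7, 8, 9, 10}; g ≡ 0 at y ∈ {4}; common: {4}.
  x = 1: f ≡ 0 at y ∈ ∅; g ≡ 0 at y ∈ {3}; common: ∅.
  x = 2: f ≡ 0 at y ∈ ∅; g ≡ 0 at y ∈ {2}; common: ∅.
  x = 3: f ≡ 0 at y ∈ ∅; g ≡ 0 at y ∈ {1}; common: ∅.
  x = 4: f ≡ 0 at y ∈ ∅; g ≡ 0 at y ∈ {0}; common: ∅.
  x = 5: f ≡ 0 at y ∈ ∅; g ≡ 0 at y ∈ {10}; common: ∅.
  x = 6: f ≡ 0 at y ∈ ∅; g ≡ 0 at y ∈ {9}; common: ∅.
  x = 7: f ≡ 0 at y ∈ ∅; g ≡ 0 at y ∈ {8}; common: ∅.
  x = 8: f ≡ 0 at y ∈ ∅; g ≡ 0 at y ∈ {7}; common: ∅.
  x = 9: f ≡ 0 at y ∈ ∅; g ≡ 0 at y ∈ {6}; common: ∅.
  x = 10: f ≡ 0 at y ∈ ∅; g ≡ 0 at y ∈ {5}; common: ∅.
Collecting: common zeros = {(0, 4)}, so the count is 1.
Comparison with the Bézout bound: 1 ≤ 1 = deg(f)·deg(g), as expected for curves with no common component (the bound is attained).


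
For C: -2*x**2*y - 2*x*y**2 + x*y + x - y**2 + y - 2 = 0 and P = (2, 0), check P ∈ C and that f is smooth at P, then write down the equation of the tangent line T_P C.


Tangent line at P: x - 5*y - 2 = 0.

Step 1: f(2, 0) = 0, so P lies on C.
Step 2: partial derivatives
  f_x(x, y) = -4*x*y - 2*y**2 + y + 1, f_y(x, y) = -2*x**2 - 4*x*y + x - 2*y + 1.
  f_x(P) = 1, f_y(P) = -5 (gradient nonzero, so P is smooth).
Step 3: tangent line at P: 1·(x − 2) + -5·(y − 0) = 0.
Expanding: x - 5*y - 2 = 0.


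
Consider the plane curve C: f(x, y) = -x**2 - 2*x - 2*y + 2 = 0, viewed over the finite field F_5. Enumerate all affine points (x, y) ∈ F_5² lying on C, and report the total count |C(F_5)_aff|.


Affine F_5-points: {(0, 1), (1, 2), (2, 2), (3, 1), (4, 4)}; count = 5.

For each of the 25 pairs (x, y) ∈ F_5², evaluate f(x, y) mod 5. Record the zeros.
  x = 0: [0↦2, 1↦0, 2↦3, 3↦1, 4↦4]  zeros at y ∈ {1}
  x = 1: [0↦4, 1↦2, 2↦0, 3↦3, 4↦1]  zeros at y ∈ {2}
  x = 2: [0↦4, 1↦2, 2↦0, 3↦3, 4↦1]  zeros at y ∈ {2}
  x = 3: [0↦2, 1↦0, 2↦3, 3↦1, 4↦4]  zeros at y ∈ {1}
  x = 4: [0↦3, 1↦1, 2↦4, 3↦2, 4↦0]  zeros at y ∈ {4}
Collecting zeros: affine points = {(0, 1), (1, 2), (2, 2), (3, 1), (4, 4)}.
Total count |C(F_5)_aff| = 5.


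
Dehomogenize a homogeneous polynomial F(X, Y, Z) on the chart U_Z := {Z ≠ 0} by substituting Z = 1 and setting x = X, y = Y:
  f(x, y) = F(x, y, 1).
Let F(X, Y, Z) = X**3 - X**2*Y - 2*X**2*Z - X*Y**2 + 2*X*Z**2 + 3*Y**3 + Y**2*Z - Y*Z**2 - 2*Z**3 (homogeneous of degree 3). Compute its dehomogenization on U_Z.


f(x, y) = x**3 - x**2*y - 2*x**2 - x*y**2 + 2*x + 3*y**3 + y**2 - y - 2

On U_Z we set Z = 1. Each monomial c·X^i·Y^j·Z^k in F becomes c·x^i·y^j·1^k = c·x^i·y^j.
Substituting Z = 1: F(X, Y, 1) = x**3 - x**2*y - 2*x**2 - x*y**2 + 2*x + 3*y**3 + y**2 - y - 2.
Note: deg(f) ≤ deg(F) = 3; strict inequality happens when F is divisible by Z (lost terms).


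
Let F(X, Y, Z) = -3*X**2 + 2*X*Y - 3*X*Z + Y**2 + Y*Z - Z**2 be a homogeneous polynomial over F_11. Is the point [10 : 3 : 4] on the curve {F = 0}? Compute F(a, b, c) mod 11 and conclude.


F(10,3,4) ≡ 8 (mod 11); P is NOT on the curve.

Evaluate F(10, 3, 4) term-by-term (mod 11).
  -3*X**2 ↦ -3·100·1·1 = -300
  2*X*Y ↦ 2·10·3·1 = 60
  -3*X*Z ↦ -3·10·1·4 = -120
  Y**2 ↦ 1·1·9·1 = 9
  Y*Z ↦ 1·1·3·4 = 12
  -Z**2 ↦ -1·1·1·16 = -16
Sum: F(10, 3, 4) = (-300) + (60) + (-120) + (9) + (12) + (-16) = -355.
Reducing mod 11: -355 ≡ 8 (mod 11).
Since F(a, b, c) ≡ 8 ≠ 0 (mod 11), P does NOT lie on the curve.


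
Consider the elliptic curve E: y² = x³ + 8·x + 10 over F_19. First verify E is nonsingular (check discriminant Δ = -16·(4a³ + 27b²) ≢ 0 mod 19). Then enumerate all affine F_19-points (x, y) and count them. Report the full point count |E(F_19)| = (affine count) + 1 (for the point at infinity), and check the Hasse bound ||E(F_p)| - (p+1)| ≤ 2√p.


Affine points = {(1, 0), (3, 2), (3, 17), (4, 7), (4, 12), (5, 2), (5, 17), (8, 4), (8, 15), (10, 8), (10, 11), (11, 2), (11, 17), (14, 4), (14, 15), (15, 3), (15, 16), (16, 4), (16, 15), (17, 9), (17, 10), (18, 1), (18, 18)}; affine count = 23; |E(F_19)| = 24.

Discriminant check: Δ ∝ 4a³ + 27b² = 4·8³ + 27·10² = 4·512 + 27·100 ≡ 17 (mod 19). Nonzero ⇒ E is nonsingular.
For each x ∈ F_19, compute rhs = x³ + 8·x + 10 mod 19, then count y ∈ F_19 with y² ≡ rhs.
  x = 0: rhs = 10, matching y values: none (0 points).
  x = 1: rhs = 0, matching y values: 0 (1 points).
  x = 2: rhs = 15, matching y values: none (0 points).
  x = 3: rhs = 4, matching y values: 2, 17 (2 points).
  x = 4: rhs = 11, matching y values: 7, 12 (2 points).
  x = 5: rhs = 4, matching y values: 2, 17 (2 points).
  x = 6: rhs = 8, matching y values: none (0 points).
  x = 7: rhs = 10, matching y values: none (0 points).
  x = 8: rhs = 16, matching y values: 4, 15 (2 points).
  x = 9: rhs = 13, matching y values: none (0 points).
  x = 10: rhs = 7, matching y values: 8, 11 (2 points).
  x = 11: rhs = 4, matching y values: 2, 17 (2 points).
  x = 12: rhs = 10, matching y values: none (0 points).
  x = 13: rhs = 12, matching y values: none (0 points).
  x = 14: rhs = 16, matching y values: 4, 15 (2 points).
  x = 15: rhs = 9, matching y values: 3, 16 (2 points).
  x = 16: rhs = 16, matching y values: 4, 15 (2 points).
  x = 17: rhs = 5, matching y values: 9, 10 (2 points).
  x = 18: rhs = 1, matching y values: 1, 18 (2 points).
Total affine count: 23.
Full point count |E(F_19)| = 23 + 1 = 24.
Hasse bound: |24 − (19+1)| = |4| = 4 ≤ 2√19 ≈ 8.7178 ✓.


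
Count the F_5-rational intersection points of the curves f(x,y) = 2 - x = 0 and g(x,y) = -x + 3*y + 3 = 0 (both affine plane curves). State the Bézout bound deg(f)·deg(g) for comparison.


Common zeros: {(2, 3)}; count = 1; Bézout bound = 1.

deg(f) = 1, deg(g) = 1, so Bézout bound = 1.
Scan x ∈ F_5. For each x, list the y ∈ F_5 with f(x, y) ≡ 0 and those with g(x, y) ≡ 0 (mod 5); the common zeros in that column are the intersection.
  x = 0: f ≡ 0 at y ∈ ∅; g ≡ 0 at y ∈ {4}; common: ∅.
  x = 1: f ≡ 0 at y ∈ ∅; g ≡ 0 at y ∈ {1}; common: ∅.
  x = 2: f ≡ 0 at y ∈ {0, 1, 2, 3, 4}; g ≡ 0 at y ∈ {3}; common: {3}.
  x = 3: f ≡ 0 at y ∈ ∅; g ≡ 0 at y ∈ {0}; common: ∅.
  x = 4: f ≡ 0 at y ∈ ∅; g ≡ 0 at y ∈ {2}; common: ∅.
Collecting: common zeros = {(2, 3)}, so the count is 1.
Comparison with the Bézout bound: 1 ≤ 1 = deg(f)·deg(g), as expected for curves with no common component (the bound is attained).


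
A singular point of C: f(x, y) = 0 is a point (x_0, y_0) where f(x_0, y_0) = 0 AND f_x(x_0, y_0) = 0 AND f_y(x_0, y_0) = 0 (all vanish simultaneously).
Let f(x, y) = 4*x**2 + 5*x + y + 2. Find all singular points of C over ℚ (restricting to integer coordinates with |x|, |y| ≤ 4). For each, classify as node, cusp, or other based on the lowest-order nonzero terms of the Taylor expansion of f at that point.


No singular points in the scanned grid; C is smooth there.

Compute partial derivatives:
  f_x = 8*x + 5.
  f_y = 1.
f_y = 1 is a nonzero constant, so f_y never vanishes: no point (x, y) can satisfy f = f_x = f_y = 0. In particular no (x, y) ∈ {−4, ..., 4}² is singular; the curve is smooth.


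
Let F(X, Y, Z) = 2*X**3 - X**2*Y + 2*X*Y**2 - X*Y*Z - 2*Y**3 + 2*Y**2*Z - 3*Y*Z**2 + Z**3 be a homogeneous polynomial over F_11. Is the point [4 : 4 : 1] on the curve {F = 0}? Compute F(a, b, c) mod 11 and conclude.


F(4,4,1) ≡ 3 (mod 11); P is NOT on the curve.

Evaluate F(4, 4, 1) term-by-term (mod 11).
  2*X**3 ↦ 2·64·1·1 = 128
  -X**2*Y ↦ -1·16·4·1 = -64
  2*X*Y**2 ↦ 2·4·16·1 = 128
  -X*Y*Z ↦ -1·4·4·1 = -16
  -2*Y**3 ↦ -2·1·64·1 = -128
  2*Y**2*Z ↦ 2·1·16·1 = 32
  -3*Y*Z**2 ↦ -3·1·4·1 = -12
  Z**3 ↦ 1·1·1·1 = 1
Sum: F(4, 4, 1) = (128) + (-64) + (128) + (-16) + (-128) + (32) + (-12) + (1) = 69.
Reducing mod 11: 69 ≡ 3 (mod 11).
Since F(a, b, c) ≡ 3 ≠ 0 (mod 11), P does NOT lie on the curve.


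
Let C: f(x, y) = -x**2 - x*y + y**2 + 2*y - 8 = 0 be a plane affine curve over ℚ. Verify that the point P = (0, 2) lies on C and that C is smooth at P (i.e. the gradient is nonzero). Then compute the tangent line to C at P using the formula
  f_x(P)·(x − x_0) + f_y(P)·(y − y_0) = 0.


Tangent line at P: -2*x + 6*y - 12 = 0.

Step 1: f(0, 2) = 0, so P lies on C.
Step 2: partial derivatives
  f_x(x, y) = -2*x - y, f_y(x, y) = -x + 2*y + 2.
  f_x(P) = -2, f_y(P) = 6 (gradient nonzero, so P is smooth).
Step 3: tangent line at P: -2·(x − 0) + 6·(y − 2) = 0.
Expanding: -2*x + 6*y - 12 = 0.


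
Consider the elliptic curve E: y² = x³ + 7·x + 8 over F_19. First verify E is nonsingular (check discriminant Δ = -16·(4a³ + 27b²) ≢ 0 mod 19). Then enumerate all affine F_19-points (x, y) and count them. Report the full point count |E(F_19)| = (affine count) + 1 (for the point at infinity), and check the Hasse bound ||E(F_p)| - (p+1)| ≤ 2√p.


Affine points = {(1, 4), (1, 15), (2, 7), (2, 12), (4, 9), (4, 10), (5, 4), (5, 15), (6, 0), (7, 1), (7, 18), (8, 5), (8, 14), (13, 4), (13, 15), (14, 0), (15, 7), (15, 12), (16, 6), (16, 13), (17, 9), (17, 10), (18, 0)}; affine count = 23; |E(F_19)| = 24.

Discriminant check: Δ ∝ 4a³ + 27b² = 4·7³ + 27·8² = 4·343 + 27·64 ≡ 3 (mod 19). Nonzero ⇒ E is nonsingular.
For each x ∈ F_19, compute rhs = x³ + 7·x + 8 mod 19, then count y ∈ F_19 with y² ≡ rhs.
  x = 0: rhs = 8, matching y values: none (0 points).
  x = 1: rhs = 16, matching y values: 4, 15 (2 points).
  x = 2: rhs = 11, matching y values: 7, 12 (2 points).
  x = 3: rhs = 18, matching y values: none (0 points).
  x = 4: rhs = 5, matching y values: 9, 10 (2 points).
  x = 5: rhs = 16, matching y values: 4, 15 (2 points).
  x = 6: rhs = 0, matching y values: 0 (1 points).
  x = 7: rhs = 1, matching y values: 1, 18 (2 points).
  x = 8: rhs = 6, matching y values: 5, 14 (2 points).
  x = 9: rhs = 2, matching y values: none (0 points).
  x = 10: rhs = 14, matching y values: none (0 points).
  x = 11: rhs = 10, matching y values: none (0 points).
  x = 12: rhs = 15, matching y values: none (0 points).
  x = 13: rhs = 16, matching y values: 4, 15 (2 points).
  x = 14: rhs = 0, matching y values: 0 (1 points).
  x = 15: rhs = 11, matching y values: 7, 12 (2 points).
  x = 16: rhs = 17, matching y values: 6, 13 (2 points).
  x = 17: rhs = 5, matching y values: 9, 10 (2 points).
  x = 18: rhs = 0, matching y values: 0 (1 points).
Total affine count: 23.
Full point count |E(F_19)| = 23 + 1 = 24.
Hasse bound: |24 − (19+1)| = |4| = 4 ≤ 2√19 ≈ 8.7178 ✓.


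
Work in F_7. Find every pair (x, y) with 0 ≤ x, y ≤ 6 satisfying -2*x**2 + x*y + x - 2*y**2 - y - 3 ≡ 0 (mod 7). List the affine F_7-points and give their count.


Affine F_7-points: {(3, 4)}; count = 1.

For each of the 49 pairs (x, y) ∈ F_7², evaluate f(x, y) mod 7. Record the zeros.
  x = 0: [0↦4, 1↦1, 2↦1, 3↦4, 4↦3, 5↦5, 6↦3]  zeros at y ∈ ∅
  x = 1: [0↦3, 1↦1, 2↦2, 3↦6, 4↦6, 5↦2, 6↦1]  zeros at y ∈ ∅
  x = 2: [0↦5, 1↦4, 2↦6, 3↦4, 4↦5, 5↦2, 6↦2]  zeros at y ∈ ∅
  x = 3: [0↦3, 1↦3, 2↦6, 3↦5, 4↦0, 5↦5, 6↦6]  zeros at y ∈ {4}
  x = 4: [0↦4, 1↦5, 2↦2, 3↦2, 4↦5, 5↦4, 6↦6]  zeros at y ∈ ∅
  x = 5: [0↦1, 1↦3, 2↦1, 3↦2, 4↦6, 5↦6, 6↦2]  zeros at y ∈ ∅
  x = 6: [0↦1, 1↦4, 2↦3, 3↦5, 4↦3, 5↦4, 6↦1]  zeros at y ∈ ∅
Collecting zeros: affine points = {(3, 4)}.
Total count |C(F_7)_aff| = 1.


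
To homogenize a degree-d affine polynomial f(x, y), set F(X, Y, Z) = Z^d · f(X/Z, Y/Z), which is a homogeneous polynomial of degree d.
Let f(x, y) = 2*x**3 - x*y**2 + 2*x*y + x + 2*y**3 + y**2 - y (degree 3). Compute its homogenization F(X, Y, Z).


F(X, Y, Z) = 2*X**3 - X*Y**2 + 2*X*Y*Z + X*Z**2 + 2*Y**3 + Y**2*Z - Y*Z**2

deg(f) = 3.
Substitute x = X/Z, y = Y/Z into f, then multiply by Z^3.
  monomial 2·x^3·y^0 ↦ 2·X^3·Y^0·Z^0.
  monomial -1·x^1·y^2 ↦ -1·X^1·Y^2·Z^0.
  monomial 2·x^1·y^1 ↦ 2·X^1·Y^1·Z^1.
  monomial 1·x^1·y^0 ↦ 1·X^1·Y^0·Z^2.
  monomial 2·x^0·y^3 ↦ 2·X^0·Y^3·Z^0.
  monomial 1·x^0·y^2 ↦ 1·X^0·Y^2·Z^1.
  monomial -1·x^0·y^1 ↦ -1·X^0·Y^1·Z^2.
Collecting: F(X, Y, Z) = 2*X**3 - X*Y**2 + 2*X*Y*Z + X*Z**2 + 2*Y**3 + Y**2*Z - Y*Z**2.


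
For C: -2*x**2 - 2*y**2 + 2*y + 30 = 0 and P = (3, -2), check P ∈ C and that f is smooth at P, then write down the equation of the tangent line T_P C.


Tangent line at P: -12*x + 10*y + 56 = 0.

Step 1: f(3, -2) = 0, so P lies on C.
Step 2: partial derivatives
  f_x(x, y) = -4*x, f_y(x, y) = 2 - 4*y.
  f_x(P) = -12, f_y(P) = 10 (gradient nonzero, so P is smooth).
Step 3: tangent line at P: -12·(x − 3) + 10·(y − -2) = 0.
Expanding: -12*x + 10*y + 56 = 0.


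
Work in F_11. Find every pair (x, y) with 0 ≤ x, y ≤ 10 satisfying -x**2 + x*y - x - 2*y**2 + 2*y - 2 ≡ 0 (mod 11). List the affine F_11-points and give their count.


Affine F_11-points: {(3, 1), (3, 7), (4, 0), (4, 3), (6, 0), (6, 4), (8, 1), (8, 4), (9, 3), (9, 8)}; count = 10.

For each of the 121 pairs (x, y) ∈ F_11², evaluate f(x, y) mod 11. Record the zeros.
  x = 0: [0↦9, 1↦9, 2↦5, 3↦8, 4↦7, 5↦2, 6↦4, 7↦2, 8↦7, 9↦8, 10↦5]  zeros at y ∈ ∅
  x = 1: [0↦7, 1↦8, 2↦5, 3↦9, 4↦9, 5↦5, 6↦8, 7↦7, 8↦2, 9↦4, 10↦2]  zeros at y ∈ ∅
  x = 2: [0↦3, 1↦5, 2↦3, 3↦8, 4↦9, 5↦6, 6↦10, 7↦10, 8↦6, 9↦9, 10↦8]  zeros at y ∈ ∅
  x = 3: [0↦8, 1↦0, 2↦10, 3↦5, 4↦7, 5↦5, 6↦10, 7↦0, 8↦8, 9↦1, 10↦1]  zeros at y ∈ {1, 7}
  x = 4: [0↦0, 1↦4, 2↦4, 3↦0, 4↦3, 5↦2, 6↦8, 7↦10, 8↦8, 9↦2, 10↦3]  zeros at y ∈ {0, 3}
  x = 5: [0↦1, 1↦6, 2↦7, 3↦4, 4↦8, 5↦8, 6↦4, 7↦7, 8↦6, 9↦1, 10↦3]  zeros at y ∈ ∅
  x = 6: [0↦0, 1↦6, 2↦8, 3↦6, 4↦0, 5↦1, 6↦9, 7↦2, 8↦2, 9↦9, 10↦1]  zeros at y ∈ {0, 4}
  x = 7: [0↦8, 1↦4, 2↦7, 3↦6, 4↦1, 5↦3, 6↦1, 7↦6, 8↦7, 9↦4, 10↦8]  zeros at y ∈ ∅
  x = 8: [0↦3, 1↦0, 2↦4, 3↦4, 4↦0, 5↦3, 6↦2, 7↦8, 8↦10, 9↦8, 10↦2]  zeros at y ∈ {1, 4}
  x = 9: [0↦7, 1↦5, 2↦10, 3↦0, 4↦8, 5↦1, 6↦1, 7↦8, 8↦0, 9↦10, 10↦5]  zeros at y ∈ {3, 8}
  x = 10: [0↦9, 1↦8, 2↦3, 3↦5, 4↦3, 5↦8, 6↦9, 7↦6, 8↦10, 9↦10, 10↦6]  zeros at y ∈ ∅
Collecting zeros: affine points = {(3, 1), (3, 7), (4, 0), (4, 3), (6, 0), (6, 4), (8, 1), (8, 4), (9, 3), (9, 8)}.
Total count |C(F_11)_aff| = 10.


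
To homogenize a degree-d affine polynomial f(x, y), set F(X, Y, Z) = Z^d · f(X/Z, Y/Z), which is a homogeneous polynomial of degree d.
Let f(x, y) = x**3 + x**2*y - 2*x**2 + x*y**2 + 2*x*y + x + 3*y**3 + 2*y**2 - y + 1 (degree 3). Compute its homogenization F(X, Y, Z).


F(X, Y, Z) = X**3 + X**2*Y - 2*X**2*Z + X*Y**2 + 2*X*Y*Z + X*Z**2 + 3*Y**3 + 2*Y**2*Z - Y*Z**2 + Z**3

deg(f) = 3.
Substitute x = X/Z, y = Y/Z into f, then multiply by Z^3.
  monomial 1·x^3·y^0 ↦ 1·X^3·Y^0·Z^0.
  monomial 1·x^2·y^1 ↦ 1·X^2·Y^1·Z^0.
  monomial -2·x^2·y^0 ↦ -2·X^2·Y^0·Z^1.
  monomial 1·x^1·y^2 ↦ 1·X^1·Y^2·Z^0.
  monomial 2·x^1·y^1 ↦ 2·X^1·Y^1·Z^1.
  monomial 1·x^1·y^0 ↦ 1·X^1·Y^0·Z^2.
  monomial 3·x^0·y^3 ↦ 3·X^0·Y^3·Z^0.
  monomial 2·x^0·y^2 ↦ 2·X^0·Y^2·Z^1.
  monomial -1·x^0·y^1 ↦ -1·X^0·Y^1·Z^2.
  monomial 1·x^0·y^0 ↦ 1·X^0·Y^0·Z^3.
Collecting: F(X, Y, Z) = X**3 + X**2*Y - 2*X**2*Z + X*Y**2 + 2*X*Y*Z + X*Z**2 + 3*Y**3 + 2*Y**2*Z - Y*Z**2 + Z**3.


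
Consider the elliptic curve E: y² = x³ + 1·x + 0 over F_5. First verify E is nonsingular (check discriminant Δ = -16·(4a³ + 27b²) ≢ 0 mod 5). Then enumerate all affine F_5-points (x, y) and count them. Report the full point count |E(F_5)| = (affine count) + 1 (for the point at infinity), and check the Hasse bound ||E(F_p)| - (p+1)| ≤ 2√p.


Affine points = {(0, 0), (2, 0), (3, 0)}; affine count = 3; |E(F_5)| = 4.

Discriminant check: Δ ∝ 4a³ + 27b² = 4·1³ + 27·0² = 4·1 + 27·0 ≡ 4 (mod 5). Nonzero ⇒ E is nonsingular.
For each x ∈ F_5, compute rhs = x³ + 1·x + 0 mod 5, then count y ∈ F_5 with y² ≡ rhs.
  x = 0: rhs = 0, matching y values: 0 (1 points).
  x = 1: rhs = 2, matching y values: none (0 points).
  x = 2: rhs = 0, matching y values: 0 (1 points).
  x = 3: rhs = 0, matching y values: 0 (1 points).
  x = 4: rhs = 3, matching y values: none (0 points).
Total affine count: 3.
Full point count |E(F_5)| = 3 + 1 = 4.
Hasse bound: |4 − (5+1)| = |-2| = 2 ≤ 2√5 ≈ 4.4721 ✓.


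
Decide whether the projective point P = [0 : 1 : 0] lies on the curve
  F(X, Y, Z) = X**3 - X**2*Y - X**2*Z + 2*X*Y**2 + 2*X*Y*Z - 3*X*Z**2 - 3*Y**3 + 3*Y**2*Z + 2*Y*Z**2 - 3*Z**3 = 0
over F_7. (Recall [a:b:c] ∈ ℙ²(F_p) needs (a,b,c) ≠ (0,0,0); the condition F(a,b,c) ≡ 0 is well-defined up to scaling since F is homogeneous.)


F(0,1,0) ≡ 4 (mod 7); P is NOT on the curve.

Evaluate F(0, 1, 0) term-by-term (mod 7).
  X**3 ↦ 1·0·1·1 = 0
  -X**2*Y ↦ -1·0·1·1 = 0
  -X**2*Z ↦ -1·0·1·0 = 0
  2*X*Y**2 ↦ 2·0·1·1 = 0
  2*X*Y*Z ↦ 2·0·1·0 = 0
  -3*X*Z**2 ↦ -3·0·1·0 = 0
  -3*Y**3 ↦ -3·1·1·1 = -3
  3*Y**2*Z ↦ 3·1·1·0 = 0
  2*Y*Z**2 ↦ 2·1·1·0 = 0
  -3*Z**3 ↦ -3·1·1·0 = 0
Sum: F(0, 1, 0) = (0) + (0) + (0) + (0) + (0) + (0) + (-3) + (0) + (0) + (0) = -3.
Reducing mod 7: -3 ≡ 4 (mod 7).
Since F(a, b, c) ≡ 4 ≠ 0 (mod 7), P does NOT lie on the curve.


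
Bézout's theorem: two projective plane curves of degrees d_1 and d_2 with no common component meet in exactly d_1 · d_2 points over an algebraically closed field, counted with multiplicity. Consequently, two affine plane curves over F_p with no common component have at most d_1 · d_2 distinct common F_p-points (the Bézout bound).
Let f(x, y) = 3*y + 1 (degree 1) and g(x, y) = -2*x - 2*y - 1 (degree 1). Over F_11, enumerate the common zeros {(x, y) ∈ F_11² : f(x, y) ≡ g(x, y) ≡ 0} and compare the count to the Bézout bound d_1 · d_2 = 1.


Common zeros: {(9, 7)}; count = 1; Bézout bound = 1.

deg(f) = 1, deg(g) = 1, so Bézout bound = 1.
Scan x ∈ F_11. For each x, list the y ∈ F_11 with f(x, y) ≡ 0 and those with g(x, y) ≡ 0 (mod 11); the common zeros in that column are the intersection.
  x = 0: f ≡ 0 at y ∈ {7}; g ≡ 0 at y ∈ {5}; common: ∅.
  x = 1: f ≡ 0 at y ∈ {7}; g ≡ 0 at y ∈ {4}; common: ∅.
  x = 2: f ≡ 0 at y ∈ {7}; g ≡ 0 at y ∈ {3}; common: ∅.
  x = 3: f ≡ 0 at y ∈ {7}; g ≡ 0 at y ∈ {2}; common: ∅.
  x = 4: f ≡ 0 at y ∈ {7}; g ≡ 0 at y ∈ {1}; common: ∅.
  x = 5: f ≡ 0 at y ∈ {7}; g ≡ 0 at y ∈ {0}; common: ∅.
  x = 6: f ≡ 0 at y ∈ {7}; g ≡ 0 at y ∈ {10}; common: ∅.
  x = 7: f ≡ 0 at y ∈ {7}; g ≡ 0 at y ∈ {9}; common: ∅.
  x = 8: f ≡ 0 at y ∈ {7}; g ≡ 0 at y ∈ {8}; common: ∅.
  x = 9: f ≡ 0 at y ∈ {7}; g ≡ 0 at y ∈ {7}; common: {7}.
  x = 10: f ≡ 0 at y ∈ {7}; g ≡ 0 at y ∈ {6}; common: ∅.
Collecting: common zeros = {(9, 7)}, so the count is 1.
Comparison with the Bézout bound: 1 ≤ 1 = deg(f)·deg(g), as expected for curves with no common component (the bound is attained).


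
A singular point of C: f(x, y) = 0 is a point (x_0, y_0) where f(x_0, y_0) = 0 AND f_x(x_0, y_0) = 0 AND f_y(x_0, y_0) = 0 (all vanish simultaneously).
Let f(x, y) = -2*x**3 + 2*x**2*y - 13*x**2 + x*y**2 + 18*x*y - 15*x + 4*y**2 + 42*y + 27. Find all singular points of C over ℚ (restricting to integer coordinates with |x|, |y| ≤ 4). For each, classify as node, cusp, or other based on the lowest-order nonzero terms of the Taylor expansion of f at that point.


Singular points: {(-3, -3)}; classification: node.

Compute partial derivatives:
  f_x = -6*x**2 + 4*x*y - 26*x + y**2 + 18*y - 15.
  f_y = 2*x**2 + 2*x*y + 18*x + 8*y + 42.
Scan x_0 ∈ {−4, ..., 4}. For each x_0, f_y(x_0, y) is a polynomial in y; find its integer roots y ∈ {−4, ..., 4}, then test f_x and f at those candidates.
  x = -4: f_y(-4, y) = 2; no integer root y with |y| ≤ 4.
  x = -3: f_y(-3, y) = 2*y + 6; vanishes at y ∈ {-3}. (-3, -3): f_x = 0, f = 0 — SINGULAR.
  x = -2: f_y(-2, y) = 4*y + 14; no integer root y with |y| ≤ 4.
  x = -1: f_y(-1, y) = 6*y + 26; no integer root y with |y| ≤ 4.
  x = 0: f_y(0, y) = 8*y + 42; no integer root y with |y| ≤ 4.
  x = 1: f_y(1, y) = 10*y + 62; no integer root y with |y| ≤ 4.
  x = 2: f_y(2, y) = 12*y + 86; no integer root y with |y| ≤ 4.
  x = 3: f_y(3, y) = 14*y + 114; no integer root y with |y| ≤ 4.
  x = 4: f_y(4, y) = 16*y + 146; no integer root y with |y| ≤ 4.
Only singular point on the grid: (-3, -3).
Classify: substitute x = -3 + u, y = -3 + v and expand: f = -2*u**3 + 2*u**2*v - u**2 + u*v**2 + v**2.
No constant or linear terms (consistent with a singular point). Quadratic part: -u**2 + v**2. Cubic part: -2*u**3 + 2*u**2*v + u*v**2.
The quadratic part v**2 - u**2 = (v − u)(v + u) splits into two distinct linear factors, so there are two distinct tangent lines y − -3 = ±(x − -3) — this is a node (ordinary double point).
Classification: node.


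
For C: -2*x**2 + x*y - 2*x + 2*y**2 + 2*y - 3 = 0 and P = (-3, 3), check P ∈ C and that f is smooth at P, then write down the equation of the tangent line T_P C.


Tangent line at P: 13*x + 11*y + 6 = 0.

Step 1: f(-3, 3) = 0, so P lies on C.
Step 2: partial derivatives
  f_x(x, y) = -4*x + y - 2, f_y(x, y) = x + 4*y + 2.
  f_x(P) = 13, f_y(P) = 11 (gradient nonzero, so P is smooth).
Step 3: tangent line at P: 13·(x − -3) + 11·(y − 3) = 0.
Expanding: 13*x + 11*y + 6 = 0.


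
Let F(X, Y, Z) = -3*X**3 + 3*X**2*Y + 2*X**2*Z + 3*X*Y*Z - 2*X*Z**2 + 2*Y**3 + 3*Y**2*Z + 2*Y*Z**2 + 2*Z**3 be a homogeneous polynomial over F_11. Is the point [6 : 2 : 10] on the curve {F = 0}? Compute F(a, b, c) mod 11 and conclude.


F(6,2,10) ≡ 4 (mod 11); P is NOT on the curve.

Evaluate F(6, 2, 10) term-by-term (mod 11).
  -3*X**3 ↦ -3·216·1·1 = -648
  3*X**2*Y ↦ 3·36·2·1 = 216
  2*X**2*Z ↦ 2·36·1·10 = 720
  3*X*Y*Z ↦ 3·6·2·10 = 360
  -2*X*Z**2 ↦ -2·6·1·100 = -1200
  2*Y**3 ↦ 2·1·8·1 = 16
  3*Y**2*Z ↦ 3·1·4·10 = 120
  2*Y*Z**2 ↦ 2·1·2·100 = 400
  2*Z**3 ↦ 2·1·1·1000 = 2000
Sum: F(6, 2, 10) = (-648) + (216) + (720) + (360) + (-1200) + (16) + (120) + (400) + (2000) = 1984.
Reducing mod 11: 1984 ≡ 4 (mod 11).
Since F(a, b, c) ≡ 4 ≠ 0 (mod 11), P does NOT lie on the curve.


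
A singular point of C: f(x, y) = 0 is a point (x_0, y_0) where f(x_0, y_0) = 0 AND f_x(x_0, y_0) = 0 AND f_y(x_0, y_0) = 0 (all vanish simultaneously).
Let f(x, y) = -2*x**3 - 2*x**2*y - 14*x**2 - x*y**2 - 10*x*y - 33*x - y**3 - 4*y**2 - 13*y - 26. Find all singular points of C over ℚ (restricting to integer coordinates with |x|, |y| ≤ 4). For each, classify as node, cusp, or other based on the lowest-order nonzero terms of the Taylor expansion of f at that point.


Singular points: {(-2, -1)}; classification: cusp.

Compute partial derivatives:
  f_x = -6*x**2 - 4*x*y - 28*x - y**2 - 10*y - 33.
  f_y = -2*x**2 - 2*x*y - 10*x - 3*y**2 - 8*y - 13.
Scan x_0 ∈ {−4, ..., 4}. For each x_0, f_y(x_0, y) is a polynomial in y; find its integer roots y ∈ {−4, ..., 4}, then test f_x and f at those candidates.
  x = -4: f_y(-4, y) = -3*y**2 - 5; no integer root y with |y| ≤ 4.
  x = -3: f_y(-3, y) = -3*y**2 - 2*y - 1; no integer root y with |y| ≤ 4.
  x = -2: f_y(-2, y) = -3*y**2 - 4*y - 1; vanishes at y ∈ {-1}. (-2, -1): f_x = 0, f = 0 — SINGULAR.
  x = -1: f_y(-1, y) = -3*y**2 - 6*y - 5; no integer root y with |y| ≤ 4.
  x = 0: f_y(0, y) = -3*y**2 - 8*y - 13; no integer root y with |y| ≤ 4.
  x = 1: f_y(1, y) = -3*y**2 - 10*y - 25; no integer root y with |y| ≤ 4.
  x = 2: f_y(2, y) = -3*y**2 - 12*y - 41; no integer root y with |y| ≤ 4.
  x = 3: f_y(3, y) = -3*y**2 - 14*y - 61; no integer root y with |y| ≤ 4.
  x = 4: f_y(4, y) = -3*y**2 - 16*y - 85; no integer root y with |y| ≤ 4.
Only singular point on the grid: (-2, -1).
Classify: substitute x = -2 + u, y = -1 + v and expand: f = -2*u**3 - 2*u**2*v - u*v**2 - v**3 + v**2.
No constant or linear terms (consistent with a singular point). Quadratic part: v**2. Cubic part: -2*u**3 - 2*u**2*v - u*v**2 - v**3.
The quadratic part v**2 is a perfect square, so there is a single (double) tangent line v = 0, i.e. y = -1. Restricting the cubic part to that line (v = 0) leaves -2*u**3 ≠ 0, so f is not divisible by v and the branch is v² ≈ 2*u**3 to lowest order — this is a cusp.
Classification: cusp.


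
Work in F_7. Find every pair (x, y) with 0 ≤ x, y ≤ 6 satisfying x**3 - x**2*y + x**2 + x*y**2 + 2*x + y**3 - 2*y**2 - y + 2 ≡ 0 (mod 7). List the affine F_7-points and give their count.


Affine F_7-points: {(0, 1), (0, 2), (0, 6), (2, 1), (3, 4), (4, 3), (5, 1), (6, 0)}; count = 8.

For each of the 49 pairs (x, y) ∈ F_7², evaluate f(x, y) mod 7. Record the zeros.
  x = 0: [0↦2, 1↦0, 2↦0, 3↦1, 4↦2, 5↦2, 6↦0]  zeros at y ∈ {1, 2, 6}
  x = 1: [0↦6, 1↦4, 2↦6, 3↦4, 4↦4, 5↦5, 6↦6]  zeros at y ∈ ∅
  x = 2: [0↦4, 1↦0, 2↦2, 3↦2, 4↦6, 5↦6, 6↦1]  zeros at y ∈ {1}
  x = 3: [0↦2, 1↦1, 2↦1, 3↦1, 4↦0, 5↦4, 6↦5]  zeros at y ∈ {4}
  x = 4: [0↦6, 1↦6, 2↦2, 3↦0, 4↦6, 5↦5, 6↦3]  zeros at y ∈ {3}
  x = 5: [0↦1, 1↦0, 2↦4, 3↦5, 4↦2, 5↦1, 6↦1]  zeros at y ∈ {1}
  x = 6: [0↦0, 1↦3, 2↦6, 3↦1, 4↦1, 5↦5, 6↦5]  zeros at y ∈ {0}
Collecting zeros: affine points = {(0, 1), (0, 2), (0, 6), (2, 1), (3, 4), (4, 3), (5, 1), (6, 0)}.
Total count |C(F_7)_aff| = 8.


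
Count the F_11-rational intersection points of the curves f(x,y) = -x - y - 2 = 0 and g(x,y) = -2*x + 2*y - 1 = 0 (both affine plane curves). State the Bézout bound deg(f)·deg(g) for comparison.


Common zeros: {(7, 2)}; count = 1; Bézout bound = 1.

deg(f) = 1, deg(g) = 1, so Bézout bound = 1.
Scan x ∈ F_11. For each x, list the y ∈ F_11 with f(x, y) ≡ 0 and those with g(x, y) ≡ 0 (mod 11); the common zeros in that column are the intersection.
  x = 0: f ≡ 0 at y ∈ {9}; g ≡ 0 at y ∈ {6}; common: ∅.
  x = 1: f ≡ 0 at y ∈ {8}; g ≡ 0 at y ∈ {7}; common: ∅.
  x = 2: f ≡ 0 at y ∈ {7}; g ≡ 0 at y ∈ {8}; common: ∅.
  x = 3: f ≡ 0 at y ∈ {6}; g ≡ 0 at y ∈ {9}; common: ∅.
  x = 4: f ≡ 0 at y ∈ {5}; g ≡ 0 at y ∈ {10}; common: ∅.
  x = 5: f ≡ 0 at y ∈ {4}; g ≡ 0 at y ∈ {0}; common: ∅.
  x = 6: f ≡ 0 at y ∈ {3}; g ≡ 0 at y ∈ {1}; common: ∅.
  x = 7: f ≡ 0 at y ∈ {2}; g ≡ 0 at y ∈ {2}; common: {2}.
  x = 8: f ≡ 0 at y ∈ {1}; g ≡ 0 at y ∈ {3}; common: ∅.
  x = 9: f ≡ 0 at y ∈ {0}; g ≡ 0 at y ∈ {4}; common: ∅.
  x = 10: f ≡ 0 at y ∈ {10}; g ≡ 0 at y ∈ {5}; common: ∅.
Collecting: common zeros = {(7, 2)}, so the count is 1.
Comparison with the Bézout bound: 1 ≤ 1 = deg(f)·deg(g), as expected for curves with no common component (the bound is attained).


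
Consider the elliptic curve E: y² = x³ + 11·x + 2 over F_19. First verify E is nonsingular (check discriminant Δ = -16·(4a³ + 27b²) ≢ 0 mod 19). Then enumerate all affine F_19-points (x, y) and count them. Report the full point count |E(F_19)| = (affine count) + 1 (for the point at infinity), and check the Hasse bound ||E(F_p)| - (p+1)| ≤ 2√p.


Affine points = {(3, 9), (3, 10), (5, 7), (5, 12), (7, 2), (7, 17), (12, 0), (13, 9), (13, 10), (18, 3), (18, 16)}; affine count = 11; |E(F_19)| = 12.

Discriminant check: Δ ∝ 4a³ + 27b² = 4·11³ + 27·2² = 4·1331 + 27·4 ≡ 17 (mod 19). Nonzero ⇒ E is nonsingular.
For each x ∈ F_19, compute rhs = x³ + 11·x + 2 mod 19, then count y ∈ F_19 with y² ≡ rhs.
  x = 0: rhs = 2, matching y values: none (0 points).
  x = 1: rhs = 14, matching y values: none (0 points).
  x = 2: rhs = 13, matching y values: none (0 points).
  x = 3: rhs = 5, matching y values: 9, 10 (2 points).
  x = 4: rhs = 15, matching y values: none (0 points).
  x = 5: rhs = 11, matching y values: 7, 12 (2 points).
  x = 6: rhs = 18, matching y values: none (0 points).
  x = 7: rhs = 4, matching y values: 2, 17 (2 points).
  x = 8: rhs = 13, matching y values: none (0 points).
  x = 9: rhs = 13, matching y values: none (0 points).
  x = 10: rhs = 10, matching y values: none (0 points).
  x = 11: rhs = 10, matching y values: none (0 points).
  x = 12: rhs = 0, matching y values: 0 (1 points).
  x = 13: rhs = 5, matching y values: 9, 10 (2 points).
  x = 14: rhs = 12, matching y values: none (0 points).
  x = 15: rhs = 8, matching y values: none (0 points).
  x = 16: rhs = 18, matching y values: none (0 points).
  x = 17: rhs = 10, matching y values: none (0 points).
  x = 18: rhs = 9, matching y values: 3, 16 (2 points).
Total affine count: 11.
Full point count |E(F_19)| = 11 + 1 = 12.
Hasse bound: |12 − (19+1)| = |-8| = 8 ≤ 2√19 ≈ 8.7178 ✓.


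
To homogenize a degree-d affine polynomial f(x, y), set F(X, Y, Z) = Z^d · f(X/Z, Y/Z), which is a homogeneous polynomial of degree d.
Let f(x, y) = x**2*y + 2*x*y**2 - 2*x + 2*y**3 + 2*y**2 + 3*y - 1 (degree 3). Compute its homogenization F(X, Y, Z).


F(X, Y, Z) = X**2*Y + 2*X*Y**2 - 2*X*Z**2 + 2*Y**3 + 2*Y**2*Z + 3*Y*Z**2 - Z**3

deg(f) = 3.
Substitute x = X/Z, y = Y/Z into f, then multiply by Z^3.
  monomial 1·x^2·y^1 ↦ 1·X^2·Y^1·Z^0.
  monomial 2·x^1·y^2 ↦ 2·X^1·Y^2·Z^0.
  monomial -2·x^1·y^0 ↦ -2·X^1·Y^0·Z^2.
  monomial 2·x^0·y^3 ↦ 2·X^0·Y^3·Z^0.
  monomial 2·x^0·y^2 ↦ 2·X^0·Y^2·Z^1.
  monomial 3·x^0·y^1 ↦ 3·X^0·Y^1·Z^2.
  monomial -1·x^0·y^0 ↦ -1·X^0·Y^0·Z^3.
Collecting: F(X, Y, Z) = X**2*Y + 2*X*Y**2 - 2*X*Z**2 + 2*Y**3 + 2*Y**2*Z + 3*Y*Z**2 - Z**3.


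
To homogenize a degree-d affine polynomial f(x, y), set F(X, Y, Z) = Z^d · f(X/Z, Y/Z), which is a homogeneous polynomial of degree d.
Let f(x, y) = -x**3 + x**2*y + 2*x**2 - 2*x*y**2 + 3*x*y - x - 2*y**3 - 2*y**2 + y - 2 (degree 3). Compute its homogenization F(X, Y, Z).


F(X, Y, Z) = -X**3 + X**2*Y + 2*X**2*Z - 2*X*Y**2 + 3*X*Y*Z - X*Z**2 - 2*Y**3 - 2*Y**2*Z + Y*Z**2 - 2*Z**3

deg(f) = 3.
Substitute x = X/Z, y = Y/Z into f, then multiply by Z^3.
  monomial -1·x^3·y^0 ↦ -1·X^3·Y^0·Z^0.
  monomial 1·x^2·y^1 ↦ 1·X^2·Y^1·Z^0.
  monomial 2·x^2·y^0 ↦ 2·X^2·Y^0·Z^1.
  monomial -2·x^1·y^2 ↦ -2·X^1·Y^2·Z^0.
  monomial 3·x^1·y^1 ↦ 3·X^1·Y^1·Z^1.
  monomial -1·x^1·y^0 ↦ -1·X^1·Y^0·Z^2.
  monomial -2·x^0·y^3 ↦ -2·X^0·Y^3·Z^0.
  monomial -2·x^0·y^2 ↦ -2·X^0·Y^2·Z^1.
  monomial 1·x^0·y^1 ↦ 1·X^0·Y^1·Z^2.
  monomial -2·x^0·y^0 ↦ -2·X^0·Y^0·Z^3.
Collecting: F(X, Y, Z) = -X**3 + X**2*Y + 2*X**2*Z - 2*X*Y**2 + 3*X*Y*Z - X*Z**2 - 2*Y**3 - 2*Y**2*Z + Y*Z**2 - 2*Z**3.


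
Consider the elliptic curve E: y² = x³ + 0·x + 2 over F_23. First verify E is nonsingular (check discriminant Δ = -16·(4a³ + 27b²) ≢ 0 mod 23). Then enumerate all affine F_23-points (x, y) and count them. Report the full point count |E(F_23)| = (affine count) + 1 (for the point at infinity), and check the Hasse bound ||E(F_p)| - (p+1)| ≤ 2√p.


Affine points = {(0, 5), (0, 18), (1, 7), (1, 16), (3, 11), (3, 12), (5, 9), (5, 14), (7, 0), (8, 10), (8, 13), (9, 8), (9, 15), (10, 6), (10, 17), (14, 3), (14, 20), (16, 2), (16, 21), (17, 4), (17, 19), (22, 1), (22, 22)}; affine count = 23; |E(F_23)| = 24.

Discriminant check: Δ ∝ 4a³ + 27b² = 4·0³ + 27·2² = 4·0 + 27·4 ≡ 16 (mod 23). Nonzero ⇒ E is nonsingular.
For each x ∈ F_23, compute rhs = x³ + 0·x + 2 mod 23, then count y ∈ F_23 with y² ≡ rhs.
  x = 0: rhs = 2, matching y values: 5, 18 (2 points).
  x = 1: rhs = 3, matching y values: 7, 16 (2 points).
  x = 2: rhs = 10, matching y values: none (0 points).
  x = 3: rhs = 6, matching y values: 11, 12 (2 points).
  x = 4: rhs = 20, matching y values: none (0 points).
  x = 5: rhs = 12, matching y values: 9, 14 (2 points).
  x = 6: rhs = 11, matching y values: none (0 points).
  x = 7: rhs = 0, matching y values: 0 (1 points).
  x = 8: rhs = 8, matching y values: 10, 13 (2 points).
  x = 9: rhs = 18, matching y values: 8, 15 (2 points).
  x = 10: rhs = 13, matching y values: 6, 17 (2 points).
  x = 11: rhs = 22, matching y values: none (0 points).
  x = 12: rhs = 5, matching y values: none (0 points).
  x = 13: rhs = 14, matching y values: none (0 points).
  x = 14: rhs = 9, matching y values: 3, 20 (2 points).
  x = 15: rhs = 19, matching y values: none (0 points).
  x = 16: rhs = 4, matching y values: 2, 21 (2 points).
  x = 17: rhs = 16, matching y values: 4, 19 (2 points).
  x = 18: rhs = 15, matching y values: none (0 points).
  x = 19: rhs = 7, matching y values: none (0 points).
  x = 20: rhs = 21, matching y values: none (0 points).
  x = 21: rhs = 17, matching y values: none (0 points).
  x = 22: rhs = 1, matching y values: 1, 22 (2 points).
Total affine count: 23.
Full point count |E(F_23)| = 23 + 1 = 24.
Hasse bound: |24 − (23+1)| = |0| = 0 ≤ 2√23 ≈ 9.5917 ✓.


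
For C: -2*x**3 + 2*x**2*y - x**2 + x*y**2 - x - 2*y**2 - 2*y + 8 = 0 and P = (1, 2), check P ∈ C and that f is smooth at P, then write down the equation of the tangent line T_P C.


Tangent line at P: 3*x - 4*y + 5 = 0.

Step 1: f(1, 2) = 0, so P lies on C.
Step 2: partial derivatives
  f_x(x, y) = -6*x**2 + 4*x*y - 2*x + y**2 - 1, f_y(x, y) = 2*x**2 + 2*x*y - 4*y - 2.
  f_x(P) = 3, f_y(P) = -4 (gradient nonzero, so P is smooth).
Step 3: tangent line at P: 3·(x − 1) + -4·(y − 2) = 0.
Expanding: 3*x - 4*y + 5 = 0.


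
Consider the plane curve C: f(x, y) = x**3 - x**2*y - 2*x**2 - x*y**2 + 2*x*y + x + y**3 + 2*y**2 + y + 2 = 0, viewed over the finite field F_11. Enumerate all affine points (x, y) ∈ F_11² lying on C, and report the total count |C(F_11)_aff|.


Affine F_11-points: {(0, 9), (1, 3), (1, 8), (1, 10), (5, 1), (10, 1)}; count = 6.

For each of the 121 pairs (x, y) ∈ F_11², evaluate f(x, y) mod 11. Record the zeros.
  x = 0: [0↦2, 1↦6, 2↦9, 3↦6, 4↦3, 5↦6, 6↦10, 7↦10, 8↦1, 9↦0, 10↦2]  zeros at y ∈ {9}
  x = 1: [0↦2, 1↦6, 2↦7, 3↦0, 4↦2, 5↦8, 6↦2, 7↦1, 8↦0, 9↦5, 10↦0]  zeros at y ∈ {3, 8, 10}
  x = 2: [0↦4, 1↦6, 2↦3, 3↦1, 4↦6, 5↦2, 6↦6, 7↦2, 8↦7, 9↦5, 10↦2]  zeros at y ∈ ∅
  x = 3: [0↦3, 1↦1, 2↦3, 3↦4, 4↦10, 5↦5, 6↦6, 7↦8, 8↦6, 9↦6, 10↦3]  zeros at y ∈ ∅
  x = 4: [0↦5, 1↦8, 2↦2, 3↦4, 4↦9, 5↦1, 6↦8, 7↦3, 8↦3, 9↦3, 10↦9]  zeros at y ∈ ∅
  x = 5: [0↦5, 1↦0, 2↦6, 3↦7, 4↦9, 5↦7, 6↦7, 7↦4, 8↦4, 9↦2, 10↦4]  zeros at y ∈ {1}
  x = 6: [0↦9, 1↦5, 2↦10, 3↦8, 4↦5, 5↦7, 6↦9, 7↦6, 8↦4, 9↦9, 10↦5]  zeros at y ∈ ∅
  x = 7: [0↦1, 1↦7, 2↦9, 3↦2, 4↦3, 5↦7, 6↦9, 7↦4, 8↦9, 9↦8, 10↦7]  zeros at y ∈ ∅
  x = 8: [0↦9, 1↦1, 2↦9, 3↦6, 4↦9, 5↦2, 6↦2, 7↦4, 8↦3, 9↦5, 10↦5]  zeros at y ∈ ∅
  x = 9: [0↦6, 1↦4, 2↦5, 3↦4, 4↦7, 5↦9, 6↦5, 7↦1, 8↦3, 9↦6, 10↦5]  zeros at y ∈ ∅
  x = 10: [0↦9, 1↦0, 2↦3, 3↦2, 4↦3, 5↦1, 6↦2, 7↦1, 8↦4, 9↦6, 10↦2]  zeros at y ∈ {1}
Collecting zeros: affine points = {(0, 9), (1, 3), (1, 8), (1, 10), (5, 1), (10, 1)}.
Total count |C(F_11)_aff| = 6.


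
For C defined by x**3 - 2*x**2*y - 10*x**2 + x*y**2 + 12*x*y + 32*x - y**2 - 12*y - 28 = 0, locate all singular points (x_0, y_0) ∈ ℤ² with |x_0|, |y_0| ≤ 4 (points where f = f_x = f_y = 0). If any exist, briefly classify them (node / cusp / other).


Singular points: {(2, -2)}; classification: cusp.

Compute partial derivatives:
  f_x = 3*x**2 - 4*x*y - 20*x + y**2 + 12*y + 32.
  f_y = -2*x**2 + 2*x*y + 12*x - 2*y - 12.
Scan x_0 ∈ {−4, ..., 4}. For each x_0, f_y(x_0, y) is a polynomial in y; find its integer roots y ∈ {−4, ..., 4}, then test f_x and f at those candidates.
  x = -4: f_y(-4, y) = -10*y - 92; no integer root y with |y| ≤ 4.
  x = -3: f_y(-3, y) = -8*y - 66; no integer root y with |y| ≤ 4.
  x = -2: f_y(-2, y) = -6*y - 44; no integer root y with |y| ≤ 4.
  x = -1: f_y(-1, y) = -4*y - 26; no integer root y with |y| ≤ 4.
  x = 0: f_y(0, y) = -2*y - 12; no integer root y with |y| ≤ 4.
  x = 1: f_y(1, y) = -2; no integer root y with |y| ≤ 4.
  x = 2: f_y(2, y) = 2*y + 4; vanishes at y ∈ {-2}. (2, -2): f_x = 0, f = 0 — SINGULAR.
  x = 3: f_y(3, y) = 4*y + 6; no integer root y with |y| ≤ 4.
  x = 4: f_y(4, y) = 6*y + 4; no integer root y with |y| ≤ 4.
Only singular point on the grid: (2, -2).
Classify: substitute x = 2 + u, y = -2 + v and expand: f = u**3 - 2*u**2*v + u*v**2 + v**2.
No constant or linear terms (consistent with a singular point). Quadratic part: v**2. Cubic part: u**3 - 2*u**2*v + u*v**2.
The quadratic part v**2 is a perfect square, so there is a single (double) tangent line v = 0, i.e. y = -2. Restricting the cubic part to that line (v = 0) leaves u**3 ≠ 0, so f is not divisible by v and the branch is v² ≈ -u**3 to lowest order — this is a cusp.
Classification: cusp.
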